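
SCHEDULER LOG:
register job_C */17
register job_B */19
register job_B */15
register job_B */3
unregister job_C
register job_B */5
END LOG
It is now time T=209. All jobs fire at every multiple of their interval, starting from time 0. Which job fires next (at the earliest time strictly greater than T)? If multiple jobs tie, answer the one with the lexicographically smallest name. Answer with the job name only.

Op 1: register job_C */17 -> active={job_C:*/17}
Op 2: register job_B */19 -> active={job_B:*/19, job_C:*/17}
Op 3: register job_B */15 -> active={job_B:*/15, job_C:*/17}
Op 4: register job_B */3 -> active={job_B:*/3, job_C:*/17}
Op 5: unregister job_C -> active={job_B:*/3}
Op 6: register job_B */5 -> active={job_B:*/5}
  job_B: interval 5, next fire after T=209 is 210
Earliest = 210, winner (lex tiebreak) = job_B

Answer: job_B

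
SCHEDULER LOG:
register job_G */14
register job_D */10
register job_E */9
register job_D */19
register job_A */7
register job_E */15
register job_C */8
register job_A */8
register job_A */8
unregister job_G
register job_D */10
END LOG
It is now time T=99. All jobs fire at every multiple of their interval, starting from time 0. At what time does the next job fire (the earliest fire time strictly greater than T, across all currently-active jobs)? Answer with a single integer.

Op 1: register job_G */14 -> active={job_G:*/14}
Op 2: register job_D */10 -> active={job_D:*/10, job_G:*/14}
Op 3: register job_E */9 -> active={job_D:*/10, job_E:*/9, job_G:*/14}
Op 4: register job_D */19 -> active={job_D:*/19, job_E:*/9, job_G:*/14}
Op 5: register job_A */7 -> active={job_A:*/7, job_D:*/19, job_E:*/9, job_G:*/14}
Op 6: register job_E */15 -> active={job_A:*/7, job_D:*/19, job_E:*/15, job_G:*/14}
Op 7: register job_C */8 -> active={job_A:*/7, job_C:*/8, job_D:*/19, job_E:*/15, job_G:*/14}
Op 8: register job_A */8 -> active={job_A:*/8, job_C:*/8, job_D:*/19, job_E:*/15, job_G:*/14}
Op 9: register job_A */8 -> active={job_A:*/8, job_C:*/8, job_D:*/19, job_E:*/15, job_G:*/14}
Op 10: unregister job_G -> active={job_A:*/8, job_C:*/8, job_D:*/19, job_E:*/15}
Op 11: register job_D */10 -> active={job_A:*/8, job_C:*/8, job_D:*/10, job_E:*/15}
  job_A: interval 8, next fire after T=99 is 104
  job_C: interval 8, next fire after T=99 is 104
  job_D: interval 10, next fire after T=99 is 100
  job_E: interval 15, next fire after T=99 is 105
Earliest fire time = 100 (job job_D)

Answer: 100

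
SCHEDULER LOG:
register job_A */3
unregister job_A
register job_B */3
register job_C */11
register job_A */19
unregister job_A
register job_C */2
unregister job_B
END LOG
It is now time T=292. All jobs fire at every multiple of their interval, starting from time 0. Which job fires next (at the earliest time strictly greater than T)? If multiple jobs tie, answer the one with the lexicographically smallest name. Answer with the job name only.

Answer: job_C

Derivation:
Op 1: register job_A */3 -> active={job_A:*/3}
Op 2: unregister job_A -> active={}
Op 3: register job_B */3 -> active={job_B:*/3}
Op 4: register job_C */11 -> active={job_B:*/3, job_C:*/11}
Op 5: register job_A */19 -> active={job_A:*/19, job_B:*/3, job_C:*/11}
Op 6: unregister job_A -> active={job_B:*/3, job_C:*/11}
Op 7: register job_C */2 -> active={job_B:*/3, job_C:*/2}
Op 8: unregister job_B -> active={job_C:*/2}
  job_C: interval 2, next fire after T=292 is 294
Earliest = 294, winner (lex tiebreak) = job_C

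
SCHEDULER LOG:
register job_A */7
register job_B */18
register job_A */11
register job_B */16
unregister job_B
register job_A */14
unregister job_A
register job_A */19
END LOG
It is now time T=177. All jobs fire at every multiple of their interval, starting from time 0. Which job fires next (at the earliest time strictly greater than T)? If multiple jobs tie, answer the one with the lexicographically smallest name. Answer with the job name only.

Op 1: register job_A */7 -> active={job_A:*/7}
Op 2: register job_B */18 -> active={job_A:*/7, job_B:*/18}
Op 3: register job_A */11 -> active={job_A:*/11, job_B:*/18}
Op 4: register job_B */16 -> active={job_A:*/11, job_B:*/16}
Op 5: unregister job_B -> active={job_A:*/11}
Op 6: register job_A */14 -> active={job_A:*/14}
Op 7: unregister job_A -> active={}
Op 8: register job_A */19 -> active={job_A:*/19}
  job_A: interval 19, next fire after T=177 is 190
Earliest = 190, winner (lex tiebreak) = job_A

Answer: job_A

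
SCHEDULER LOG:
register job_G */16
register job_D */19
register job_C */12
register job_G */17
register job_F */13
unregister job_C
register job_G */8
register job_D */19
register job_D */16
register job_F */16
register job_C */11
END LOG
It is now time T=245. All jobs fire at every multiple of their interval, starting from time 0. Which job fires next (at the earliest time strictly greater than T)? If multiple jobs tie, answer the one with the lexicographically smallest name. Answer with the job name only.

Op 1: register job_G */16 -> active={job_G:*/16}
Op 2: register job_D */19 -> active={job_D:*/19, job_G:*/16}
Op 3: register job_C */12 -> active={job_C:*/12, job_D:*/19, job_G:*/16}
Op 4: register job_G */17 -> active={job_C:*/12, job_D:*/19, job_G:*/17}
Op 5: register job_F */13 -> active={job_C:*/12, job_D:*/19, job_F:*/13, job_G:*/17}
Op 6: unregister job_C -> active={job_D:*/19, job_F:*/13, job_G:*/17}
Op 7: register job_G */8 -> active={job_D:*/19, job_F:*/13, job_G:*/8}
Op 8: register job_D */19 -> active={job_D:*/19, job_F:*/13, job_G:*/8}
Op 9: register job_D */16 -> active={job_D:*/16, job_F:*/13, job_G:*/8}
Op 10: register job_F */16 -> active={job_D:*/16, job_F:*/16, job_G:*/8}
Op 11: register job_C */11 -> active={job_C:*/11, job_D:*/16, job_F:*/16, job_G:*/8}
  job_C: interval 11, next fire after T=245 is 253
  job_D: interval 16, next fire after T=245 is 256
  job_F: interval 16, next fire after T=245 is 256
  job_G: interval 8, next fire after T=245 is 248
Earliest = 248, winner (lex tiebreak) = job_G

Answer: job_G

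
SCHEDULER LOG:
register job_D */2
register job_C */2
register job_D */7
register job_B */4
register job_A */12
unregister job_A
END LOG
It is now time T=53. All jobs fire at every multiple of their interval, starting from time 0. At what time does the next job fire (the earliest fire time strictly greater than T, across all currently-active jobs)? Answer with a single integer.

Op 1: register job_D */2 -> active={job_D:*/2}
Op 2: register job_C */2 -> active={job_C:*/2, job_D:*/2}
Op 3: register job_D */7 -> active={job_C:*/2, job_D:*/7}
Op 4: register job_B */4 -> active={job_B:*/4, job_C:*/2, job_D:*/7}
Op 5: register job_A */12 -> active={job_A:*/12, job_B:*/4, job_C:*/2, job_D:*/7}
Op 6: unregister job_A -> active={job_B:*/4, job_C:*/2, job_D:*/7}
  job_B: interval 4, next fire after T=53 is 56
  job_C: interval 2, next fire after T=53 is 54
  job_D: interval 7, next fire after T=53 is 56
Earliest fire time = 54 (job job_C)

Answer: 54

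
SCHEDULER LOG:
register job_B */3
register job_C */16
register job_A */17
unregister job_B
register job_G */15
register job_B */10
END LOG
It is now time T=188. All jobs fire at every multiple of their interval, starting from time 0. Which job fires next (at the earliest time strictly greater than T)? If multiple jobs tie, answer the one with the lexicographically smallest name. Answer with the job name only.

Answer: job_B

Derivation:
Op 1: register job_B */3 -> active={job_B:*/3}
Op 2: register job_C */16 -> active={job_B:*/3, job_C:*/16}
Op 3: register job_A */17 -> active={job_A:*/17, job_B:*/3, job_C:*/16}
Op 4: unregister job_B -> active={job_A:*/17, job_C:*/16}
Op 5: register job_G */15 -> active={job_A:*/17, job_C:*/16, job_G:*/15}
Op 6: register job_B */10 -> active={job_A:*/17, job_B:*/10, job_C:*/16, job_G:*/15}
  job_A: interval 17, next fire after T=188 is 204
  job_B: interval 10, next fire after T=188 is 190
  job_C: interval 16, next fire after T=188 is 192
  job_G: interval 15, next fire after T=188 is 195
Earliest = 190, winner (lex tiebreak) = job_B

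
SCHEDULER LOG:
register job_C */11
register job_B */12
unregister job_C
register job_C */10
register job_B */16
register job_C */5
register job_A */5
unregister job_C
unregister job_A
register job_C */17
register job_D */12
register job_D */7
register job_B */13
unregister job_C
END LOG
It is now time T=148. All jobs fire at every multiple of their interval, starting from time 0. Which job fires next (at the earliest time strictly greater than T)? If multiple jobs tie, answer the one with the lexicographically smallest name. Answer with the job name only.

Answer: job_D

Derivation:
Op 1: register job_C */11 -> active={job_C:*/11}
Op 2: register job_B */12 -> active={job_B:*/12, job_C:*/11}
Op 3: unregister job_C -> active={job_B:*/12}
Op 4: register job_C */10 -> active={job_B:*/12, job_C:*/10}
Op 5: register job_B */16 -> active={job_B:*/16, job_C:*/10}
Op 6: register job_C */5 -> active={job_B:*/16, job_C:*/5}
Op 7: register job_A */5 -> active={job_A:*/5, job_B:*/16, job_C:*/5}
Op 8: unregister job_C -> active={job_A:*/5, job_B:*/16}
Op 9: unregister job_A -> active={job_B:*/16}
Op 10: register job_C */17 -> active={job_B:*/16, job_C:*/17}
Op 11: register job_D */12 -> active={job_B:*/16, job_C:*/17, job_D:*/12}
Op 12: register job_D */7 -> active={job_B:*/16, job_C:*/17, job_D:*/7}
Op 13: register job_B */13 -> active={job_B:*/13, job_C:*/17, job_D:*/7}
Op 14: unregister job_C -> active={job_B:*/13, job_D:*/7}
  job_B: interval 13, next fire after T=148 is 156
  job_D: interval 7, next fire after T=148 is 154
Earliest = 154, winner (lex tiebreak) = job_D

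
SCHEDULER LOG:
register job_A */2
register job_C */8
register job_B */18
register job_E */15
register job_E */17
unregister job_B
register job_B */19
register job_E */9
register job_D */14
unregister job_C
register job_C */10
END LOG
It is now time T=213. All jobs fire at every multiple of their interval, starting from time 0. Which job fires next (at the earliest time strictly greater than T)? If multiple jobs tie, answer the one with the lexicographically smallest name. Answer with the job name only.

Op 1: register job_A */2 -> active={job_A:*/2}
Op 2: register job_C */8 -> active={job_A:*/2, job_C:*/8}
Op 3: register job_B */18 -> active={job_A:*/2, job_B:*/18, job_C:*/8}
Op 4: register job_E */15 -> active={job_A:*/2, job_B:*/18, job_C:*/8, job_E:*/15}
Op 5: register job_E */17 -> active={job_A:*/2, job_B:*/18, job_C:*/8, job_E:*/17}
Op 6: unregister job_B -> active={job_A:*/2, job_C:*/8, job_E:*/17}
Op 7: register job_B */19 -> active={job_A:*/2, job_B:*/19, job_C:*/8, job_E:*/17}
Op 8: register job_E */9 -> active={job_A:*/2, job_B:*/19, job_C:*/8, job_E:*/9}
Op 9: register job_D */14 -> active={job_A:*/2, job_B:*/19, job_C:*/8, job_D:*/14, job_E:*/9}
Op 10: unregister job_C -> active={job_A:*/2, job_B:*/19, job_D:*/14, job_E:*/9}
Op 11: register job_C */10 -> active={job_A:*/2, job_B:*/19, job_C:*/10, job_D:*/14, job_E:*/9}
  job_A: interval 2, next fire after T=213 is 214
  job_B: interval 19, next fire after T=213 is 228
  job_C: interval 10, next fire after T=213 is 220
  job_D: interval 14, next fire after T=213 is 224
  job_E: interval 9, next fire after T=213 is 216
Earliest = 214, winner (lex tiebreak) = job_A

Answer: job_A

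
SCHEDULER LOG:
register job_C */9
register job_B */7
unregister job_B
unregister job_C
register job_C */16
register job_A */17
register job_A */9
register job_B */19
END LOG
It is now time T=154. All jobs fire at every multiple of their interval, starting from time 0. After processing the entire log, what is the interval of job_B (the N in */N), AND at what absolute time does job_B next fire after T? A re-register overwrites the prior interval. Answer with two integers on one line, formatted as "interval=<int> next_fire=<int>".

Answer: interval=19 next_fire=171

Derivation:
Op 1: register job_C */9 -> active={job_C:*/9}
Op 2: register job_B */7 -> active={job_B:*/7, job_C:*/9}
Op 3: unregister job_B -> active={job_C:*/9}
Op 4: unregister job_C -> active={}
Op 5: register job_C */16 -> active={job_C:*/16}
Op 6: register job_A */17 -> active={job_A:*/17, job_C:*/16}
Op 7: register job_A */9 -> active={job_A:*/9, job_C:*/16}
Op 8: register job_B */19 -> active={job_A:*/9, job_B:*/19, job_C:*/16}
Final interval of job_B = 19
Next fire of job_B after T=154: (154//19+1)*19 = 171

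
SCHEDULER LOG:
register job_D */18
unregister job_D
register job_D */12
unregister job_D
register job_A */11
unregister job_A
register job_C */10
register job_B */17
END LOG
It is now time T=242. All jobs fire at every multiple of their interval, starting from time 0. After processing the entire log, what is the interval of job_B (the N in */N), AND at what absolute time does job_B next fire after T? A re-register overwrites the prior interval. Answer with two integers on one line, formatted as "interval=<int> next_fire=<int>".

Op 1: register job_D */18 -> active={job_D:*/18}
Op 2: unregister job_D -> active={}
Op 3: register job_D */12 -> active={job_D:*/12}
Op 4: unregister job_D -> active={}
Op 5: register job_A */11 -> active={job_A:*/11}
Op 6: unregister job_A -> active={}
Op 7: register job_C */10 -> active={job_C:*/10}
Op 8: register job_B */17 -> active={job_B:*/17, job_C:*/10}
Final interval of job_B = 17
Next fire of job_B after T=242: (242//17+1)*17 = 255

Answer: interval=17 next_fire=255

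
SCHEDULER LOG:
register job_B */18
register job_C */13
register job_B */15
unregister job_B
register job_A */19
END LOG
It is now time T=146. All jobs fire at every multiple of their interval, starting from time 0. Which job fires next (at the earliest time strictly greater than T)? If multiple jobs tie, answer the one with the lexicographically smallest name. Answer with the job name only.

Answer: job_A

Derivation:
Op 1: register job_B */18 -> active={job_B:*/18}
Op 2: register job_C */13 -> active={job_B:*/18, job_C:*/13}
Op 3: register job_B */15 -> active={job_B:*/15, job_C:*/13}
Op 4: unregister job_B -> active={job_C:*/13}
Op 5: register job_A */19 -> active={job_A:*/19, job_C:*/13}
  job_A: interval 19, next fire after T=146 is 152
  job_C: interval 13, next fire after T=146 is 156
Earliest = 152, winner (lex tiebreak) = job_A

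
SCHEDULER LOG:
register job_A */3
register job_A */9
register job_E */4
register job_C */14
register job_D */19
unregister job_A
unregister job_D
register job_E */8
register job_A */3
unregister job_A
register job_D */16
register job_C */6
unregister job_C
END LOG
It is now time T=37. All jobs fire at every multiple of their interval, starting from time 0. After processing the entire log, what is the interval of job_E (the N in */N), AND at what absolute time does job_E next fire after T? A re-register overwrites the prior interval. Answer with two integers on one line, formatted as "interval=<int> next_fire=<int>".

Answer: interval=8 next_fire=40

Derivation:
Op 1: register job_A */3 -> active={job_A:*/3}
Op 2: register job_A */9 -> active={job_A:*/9}
Op 3: register job_E */4 -> active={job_A:*/9, job_E:*/4}
Op 4: register job_C */14 -> active={job_A:*/9, job_C:*/14, job_E:*/4}
Op 5: register job_D */19 -> active={job_A:*/9, job_C:*/14, job_D:*/19, job_E:*/4}
Op 6: unregister job_A -> active={job_C:*/14, job_D:*/19, job_E:*/4}
Op 7: unregister job_D -> active={job_C:*/14, job_E:*/4}
Op 8: register job_E */8 -> active={job_C:*/14, job_E:*/8}
Op 9: register job_A */3 -> active={job_A:*/3, job_C:*/14, job_E:*/8}
Op 10: unregister job_A -> active={job_C:*/14, job_E:*/8}
Op 11: register job_D */16 -> active={job_C:*/14, job_D:*/16, job_E:*/8}
Op 12: register job_C */6 -> active={job_C:*/6, job_D:*/16, job_E:*/8}
Op 13: unregister job_C -> active={job_D:*/16, job_E:*/8}
Final interval of job_E = 8
Next fire of job_E after T=37: (37//8+1)*8 = 40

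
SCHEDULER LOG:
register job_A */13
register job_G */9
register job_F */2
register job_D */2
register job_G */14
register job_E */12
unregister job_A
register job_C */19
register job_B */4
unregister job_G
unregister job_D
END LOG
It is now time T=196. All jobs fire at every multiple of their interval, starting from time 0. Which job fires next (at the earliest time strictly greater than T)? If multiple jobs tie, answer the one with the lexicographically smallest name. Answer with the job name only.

Answer: job_F

Derivation:
Op 1: register job_A */13 -> active={job_A:*/13}
Op 2: register job_G */9 -> active={job_A:*/13, job_G:*/9}
Op 3: register job_F */2 -> active={job_A:*/13, job_F:*/2, job_G:*/9}
Op 4: register job_D */2 -> active={job_A:*/13, job_D:*/2, job_F:*/2, job_G:*/9}
Op 5: register job_G */14 -> active={job_A:*/13, job_D:*/2, job_F:*/2, job_G:*/14}
Op 6: register job_E */12 -> active={job_A:*/13, job_D:*/2, job_E:*/12, job_F:*/2, job_G:*/14}
Op 7: unregister job_A -> active={job_D:*/2, job_E:*/12, job_F:*/2, job_G:*/14}
Op 8: register job_C */19 -> active={job_C:*/19, job_D:*/2, job_E:*/12, job_F:*/2, job_G:*/14}
Op 9: register job_B */4 -> active={job_B:*/4, job_C:*/19, job_D:*/2, job_E:*/12, job_F:*/2, job_G:*/14}
Op 10: unregister job_G -> active={job_B:*/4, job_C:*/19, job_D:*/2, job_E:*/12, job_F:*/2}
Op 11: unregister job_D -> active={job_B:*/4, job_C:*/19, job_E:*/12, job_F:*/2}
  job_B: interval 4, next fire after T=196 is 200
  job_C: interval 19, next fire after T=196 is 209
  job_E: interval 12, next fire after T=196 is 204
  job_F: interval 2, next fire after T=196 is 198
Earliest = 198, winner (lex tiebreak) = job_F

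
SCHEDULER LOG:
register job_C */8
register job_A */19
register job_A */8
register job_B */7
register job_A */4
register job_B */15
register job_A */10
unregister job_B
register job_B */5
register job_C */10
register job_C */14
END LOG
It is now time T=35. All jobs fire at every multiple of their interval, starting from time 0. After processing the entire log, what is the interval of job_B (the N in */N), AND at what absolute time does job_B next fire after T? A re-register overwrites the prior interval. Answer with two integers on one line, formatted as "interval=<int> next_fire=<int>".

Op 1: register job_C */8 -> active={job_C:*/8}
Op 2: register job_A */19 -> active={job_A:*/19, job_C:*/8}
Op 3: register job_A */8 -> active={job_A:*/8, job_C:*/8}
Op 4: register job_B */7 -> active={job_A:*/8, job_B:*/7, job_C:*/8}
Op 5: register job_A */4 -> active={job_A:*/4, job_B:*/7, job_C:*/8}
Op 6: register job_B */15 -> active={job_A:*/4, job_B:*/15, job_C:*/8}
Op 7: register job_A */10 -> active={job_A:*/10, job_B:*/15, job_C:*/8}
Op 8: unregister job_B -> active={job_A:*/10, job_C:*/8}
Op 9: register job_B */5 -> active={job_A:*/10, job_B:*/5, job_C:*/8}
Op 10: register job_C */10 -> active={job_A:*/10, job_B:*/5, job_C:*/10}
Op 11: register job_C */14 -> active={job_A:*/10, job_B:*/5, job_C:*/14}
Final interval of job_B = 5
Next fire of job_B after T=35: (35//5+1)*5 = 40

Answer: interval=5 next_fire=40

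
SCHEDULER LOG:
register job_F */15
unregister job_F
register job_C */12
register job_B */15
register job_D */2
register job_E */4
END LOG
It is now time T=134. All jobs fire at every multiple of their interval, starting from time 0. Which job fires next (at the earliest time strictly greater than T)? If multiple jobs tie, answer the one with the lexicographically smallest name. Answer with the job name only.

Op 1: register job_F */15 -> active={job_F:*/15}
Op 2: unregister job_F -> active={}
Op 3: register job_C */12 -> active={job_C:*/12}
Op 4: register job_B */15 -> active={job_B:*/15, job_C:*/12}
Op 5: register job_D */2 -> active={job_B:*/15, job_C:*/12, job_D:*/2}
Op 6: register job_E */4 -> active={job_B:*/15, job_C:*/12, job_D:*/2, job_E:*/4}
  job_B: interval 15, next fire after T=134 is 135
  job_C: interval 12, next fire after T=134 is 144
  job_D: interval 2, next fire after T=134 is 136
  job_E: interval 4, next fire after T=134 is 136
Earliest = 135, winner (lex tiebreak) = job_B

Answer: job_B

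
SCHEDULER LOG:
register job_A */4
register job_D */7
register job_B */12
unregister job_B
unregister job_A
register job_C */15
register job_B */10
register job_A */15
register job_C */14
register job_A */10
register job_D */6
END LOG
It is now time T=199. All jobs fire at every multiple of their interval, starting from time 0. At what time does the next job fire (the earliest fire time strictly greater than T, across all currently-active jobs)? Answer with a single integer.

Op 1: register job_A */4 -> active={job_A:*/4}
Op 2: register job_D */7 -> active={job_A:*/4, job_D:*/7}
Op 3: register job_B */12 -> active={job_A:*/4, job_B:*/12, job_D:*/7}
Op 4: unregister job_B -> active={job_A:*/4, job_D:*/7}
Op 5: unregister job_A -> active={job_D:*/7}
Op 6: register job_C */15 -> active={job_C:*/15, job_D:*/7}
Op 7: register job_B */10 -> active={job_B:*/10, job_C:*/15, job_D:*/7}
Op 8: register job_A */15 -> active={job_A:*/15, job_B:*/10, job_C:*/15, job_D:*/7}
Op 9: register job_C */14 -> active={job_A:*/15, job_B:*/10, job_C:*/14, job_D:*/7}
Op 10: register job_A */10 -> active={job_A:*/10, job_B:*/10, job_C:*/14, job_D:*/7}
Op 11: register job_D */6 -> active={job_A:*/10, job_B:*/10, job_C:*/14, job_D:*/6}
  job_A: interval 10, next fire after T=199 is 200
  job_B: interval 10, next fire after T=199 is 200
  job_C: interval 14, next fire after T=199 is 210
  job_D: interval 6, next fire after T=199 is 204
Earliest fire time = 200 (job job_A)

Answer: 200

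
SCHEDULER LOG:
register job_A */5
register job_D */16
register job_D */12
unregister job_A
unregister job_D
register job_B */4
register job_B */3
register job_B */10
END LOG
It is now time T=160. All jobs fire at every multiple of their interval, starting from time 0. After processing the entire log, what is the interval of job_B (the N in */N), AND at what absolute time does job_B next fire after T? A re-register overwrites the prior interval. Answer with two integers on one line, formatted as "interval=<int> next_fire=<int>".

Answer: interval=10 next_fire=170

Derivation:
Op 1: register job_A */5 -> active={job_A:*/5}
Op 2: register job_D */16 -> active={job_A:*/5, job_D:*/16}
Op 3: register job_D */12 -> active={job_A:*/5, job_D:*/12}
Op 4: unregister job_A -> active={job_D:*/12}
Op 5: unregister job_D -> active={}
Op 6: register job_B */4 -> active={job_B:*/4}
Op 7: register job_B */3 -> active={job_B:*/3}
Op 8: register job_B */10 -> active={job_B:*/10}
Final interval of job_B = 10
Next fire of job_B after T=160: (160//10+1)*10 = 170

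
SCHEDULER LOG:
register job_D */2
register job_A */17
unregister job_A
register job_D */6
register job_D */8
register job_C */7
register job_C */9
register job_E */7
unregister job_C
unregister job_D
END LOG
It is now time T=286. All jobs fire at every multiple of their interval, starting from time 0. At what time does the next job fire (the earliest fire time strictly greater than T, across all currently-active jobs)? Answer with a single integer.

Answer: 287

Derivation:
Op 1: register job_D */2 -> active={job_D:*/2}
Op 2: register job_A */17 -> active={job_A:*/17, job_D:*/2}
Op 3: unregister job_A -> active={job_D:*/2}
Op 4: register job_D */6 -> active={job_D:*/6}
Op 5: register job_D */8 -> active={job_D:*/8}
Op 6: register job_C */7 -> active={job_C:*/7, job_D:*/8}
Op 7: register job_C */9 -> active={job_C:*/9, job_D:*/8}
Op 8: register job_E */7 -> active={job_C:*/9, job_D:*/8, job_E:*/7}
Op 9: unregister job_C -> active={job_D:*/8, job_E:*/7}
Op 10: unregister job_D -> active={job_E:*/7}
  job_E: interval 7, next fire after T=286 is 287
Earliest fire time = 287 (job job_E)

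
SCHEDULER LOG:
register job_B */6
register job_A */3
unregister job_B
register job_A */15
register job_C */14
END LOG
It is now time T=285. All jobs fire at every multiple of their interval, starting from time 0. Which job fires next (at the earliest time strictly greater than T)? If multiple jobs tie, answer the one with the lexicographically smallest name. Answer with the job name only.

Op 1: register job_B */6 -> active={job_B:*/6}
Op 2: register job_A */3 -> active={job_A:*/3, job_B:*/6}
Op 3: unregister job_B -> active={job_A:*/3}
Op 4: register job_A */15 -> active={job_A:*/15}
Op 5: register job_C */14 -> active={job_A:*/15, job_C:*/14}
  job_A: interval 15, next fire after T=285 is 300
  job_C: interval 14, next fire after T=285 is 294
Earliest = 294, winner (lex tiebreak) = job_C

Answer: job_C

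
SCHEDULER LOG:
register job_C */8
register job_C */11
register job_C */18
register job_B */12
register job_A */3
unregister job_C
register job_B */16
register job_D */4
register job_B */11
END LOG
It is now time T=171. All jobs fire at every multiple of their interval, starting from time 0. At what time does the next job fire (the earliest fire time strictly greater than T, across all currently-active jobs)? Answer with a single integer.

Op 1: register job_C */8 -> active={job_C:*/8}
Op 2: register job_C */11 -> active={job_C:*/11}
Op 3: register job_C */18 -> active={job_C:*/18}
Op 4: register job_B */12 -> active={job_B:*/12, job_C:*/18}
Op 5: register job_A */3 -> active={job_A:*/3, job_B:*/12, job_C:*/18}
Op 6: unregister job_C -> active={job_A:*/3, job_B:*/12}
Op 7: register job_B */16 -> active={job_A:*/3, job_B:*/16}
Op 8: register job_D */4 -> active={job_A:*/3, job_B:*/16, job_D:*/4}
Op 9: register job_B */11 -> active={job_A:*/3, job_B:*/11, job_D:*/4}
  job_A: interval 3, next fire after T=171 is 174
  job_B: interval 11, next fire after T=171 is 176
  job_D: interval 4, next fire after T=171 is 172
Earliest fire time = 172 (job job_D)

Answer: 172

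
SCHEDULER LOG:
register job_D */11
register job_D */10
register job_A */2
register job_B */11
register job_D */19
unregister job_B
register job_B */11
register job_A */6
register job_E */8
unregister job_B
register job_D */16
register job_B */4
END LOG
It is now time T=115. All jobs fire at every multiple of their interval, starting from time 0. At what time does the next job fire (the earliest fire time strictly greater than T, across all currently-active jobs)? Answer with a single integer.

Op 1: register job_D */11 -> active={job_D:*/11}
Op 2: register job_D */10 -> active={job_D:*/10}
Op 3: register job_A */2 -> active={job_A:*/2, job_D:*/10}
Op 4: register job_B */11 -> active={job_A:*/2, job_B:*/11, job_D:*/10}
Op 5: register job_D */19 -> active={job_A:*/2, job_B:*/11, job_D:*/19}
Op 6: unregister job_B -> active={job_A:*/2, job_D:*/19}
Op 7: register job_B */11 -> active={job_A:*/2, job_B:*/11, job_D:*/19}
Op 8: register job_A */6 -> active={job_A:*/6, job_B:*/11, job_D:*/19}
Op 9: register job_E */8 -> active={job_A:*/6, job_B:*/11, job_D:*/19, job_E:*/8}
Op 10: unregister job_B -> active={job_A:*/6, job_D:*/19, job_E:*/8}
Op 11: register job_D */16 -> active={job_A:*/6, job_D:*/16, job_E:*/8}
Op 12: register job_B */4 -> active={job_A:*/6, job_B:*/4, job_D:*/16, job_E:*/8}
  job_A: interval 6, next fire after T=115 is 120
  job_B: interval 4, next fire after T=115 is 116
  job_D: interval 16, next fire after T=115 is 128
  job_E: interval 8, next fire after T=115 is 120
Earliest fire time = 116 (job job_B)

Answer: 116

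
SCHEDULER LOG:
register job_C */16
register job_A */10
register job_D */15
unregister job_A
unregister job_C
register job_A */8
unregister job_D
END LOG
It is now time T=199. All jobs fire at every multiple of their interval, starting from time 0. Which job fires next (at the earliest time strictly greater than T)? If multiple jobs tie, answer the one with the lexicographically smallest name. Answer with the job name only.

Answer: job_A

Derivation:
Op 1: register job_C */16 -> active={job_C:*/16}
Op 2: register job_A */10 -> active={job_A:*/10, job_C:*/16}
Op 3: register job_D */15 -> active={job_A:*/10, job_C:*/16, job_D:*/15}
Op 4: unregister job_A -> active={job_C:*/16, job_D:*/15}
Op 5: unregister job_C -> active={job_D:*/15}
Op 6: register job_A */8 -> active={job_A:*/8, job_D:*/15}
Op 7: unregister job_D -> active={job_A:*/8}
  job_A: interval 8, next fire after T=199 is 200
Earliest = 200, winner (lex tiebreak) = job_A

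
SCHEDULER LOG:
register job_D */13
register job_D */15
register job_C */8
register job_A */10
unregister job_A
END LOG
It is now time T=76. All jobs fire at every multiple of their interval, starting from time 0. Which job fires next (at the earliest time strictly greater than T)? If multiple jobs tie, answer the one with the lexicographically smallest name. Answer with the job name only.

Op 1: register job_D */13 -> active={job_D:*/13}
Op 2: register job_D */15 -> active={job_D:*/15}
Op 3: register job_C */8 -> active={job_C:*/8, job_D:*/15}
Op 4: register job_A */10 -> active={job_A:*/10, job_C:*/8, job_D:*/15}
Op 5: unregister job_A -> active={job_C:*/8, job_D:*/15}
  job_C: interval 8, next fire after T=76 is 80
  job_D: interval 15, next fire after T=76 is 90
Earliest = 80, winner (lex tiebreak) = job_C

Answer: job_C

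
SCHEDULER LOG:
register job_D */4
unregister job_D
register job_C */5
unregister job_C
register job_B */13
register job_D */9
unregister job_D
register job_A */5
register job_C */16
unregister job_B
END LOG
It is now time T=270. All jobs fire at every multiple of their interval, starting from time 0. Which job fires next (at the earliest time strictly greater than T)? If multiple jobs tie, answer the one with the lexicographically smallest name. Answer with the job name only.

Answer: job_C

Derivation:
Op 1: register job_D */4 -> active={job_D:*/4}
Op 2: unregister job_D -> active={}
Op 3: register job_C */5 -> active={job_C:*/5}
Op 4: unregister job_C -> active={}
Op 5: register job_B */13 -> active={job_B:*/13}
Op 6: register job_D */9 -> active={job_B:*/13, job_D:*/9}
Op 7: unregister job_D -> active={job_B:*/13}
Op 8: register job_A */5 -> active={job_A:*/5, job_B:*/13}
Op 9: register job_C */16 -> active={job_A:*/5, job_B:*/13, job_C:*/16}
Op 10: unregister job_B -> active={job_A:*/5, job_C:*/16}
  job_A: interval 5, next fire after T=270 is 275
  job_C: interval 16, next fire after T=270 is 272
Earliest = 272, winner (lex tiebreak) = job_C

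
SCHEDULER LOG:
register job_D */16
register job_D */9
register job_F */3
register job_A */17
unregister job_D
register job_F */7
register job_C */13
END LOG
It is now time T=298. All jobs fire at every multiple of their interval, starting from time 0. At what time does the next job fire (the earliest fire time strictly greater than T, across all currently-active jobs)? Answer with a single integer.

Answer: 299

Derivation:
Op 1: register job_D */16 -> active={job_D:*/16}
Op 2: register job_D */9 -> active={job_D:*/9}
Op 3: register job_F */3 -> active={job_D:*/9, job_F:*/3}
Op 4: register job_A */17 -> active={job_A:*/17, job_D:*/9, job_F:*/3}
Op 5: unregister job_D -> active={job_A:*/17, job_F:*/3}
Op 6: register job_F */7 -> active={job_A:*/17, job_F:*/7}
Op 7: register job_C */13 -> active={job_A:*/17, job_C:*/13, job_F:*/7}
  job_A: interval 17, next fire after T=298 is 306
  job_C: interval 13, next fire after T=298 is 299
  job_F: interval 7, next fire after T=298 is 301
Earliest fire time = 299 (job job_C)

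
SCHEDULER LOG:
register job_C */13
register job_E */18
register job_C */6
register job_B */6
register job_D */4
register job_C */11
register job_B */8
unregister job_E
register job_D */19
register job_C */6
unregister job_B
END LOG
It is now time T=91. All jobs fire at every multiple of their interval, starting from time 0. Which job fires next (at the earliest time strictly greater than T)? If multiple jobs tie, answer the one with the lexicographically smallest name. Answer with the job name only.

Answer: job_D

Derivation:
Op 1: register job_C */13 -> active={job_C:*/13}
Op 2: register job_E */18 -> active={job_C:*/13, job_E:*/18}
Op 3: register job_C */6 -> active={job_C:*/6, job_E:*/18}
Op 4: register job_B */6 -> active={job_B:*/6, job_C:*/6, job_E:*/18}
Op 5: register job_D */4 -> active={job_B:*/6, job_C:*/6, job_D:*/4, job_E:*/18}
Op 6: register job_C */11 -> active={job_B:*/6, job_C:*/11, job_D:*/4, job_E:*/18}
Op 7: register job_B */8 -> active={job_B:*/8, job_C:*/11, job_D:*/4, job_E:*/18}
Op 8: unregister job_E -> active={job_B:*/8, job_C:*/11, job_D:*/4}
Op 9: register job_D */19 -> active={job_B:*/8, job_C:*/11, job_D:*/19}
Op 10: register job_C */6 -> active={job_B:*/8, job_C:*/6, job_D:*/19}
Op 11: unregister job_B -> active={job_C:*/6, job_D:*/19}
  job_C: interval 6, next fire after T=91 is 96
  job_D: interval 19, next fire after T=91 is 95
Earliest = 95, winner (lex tiebreak) = job_D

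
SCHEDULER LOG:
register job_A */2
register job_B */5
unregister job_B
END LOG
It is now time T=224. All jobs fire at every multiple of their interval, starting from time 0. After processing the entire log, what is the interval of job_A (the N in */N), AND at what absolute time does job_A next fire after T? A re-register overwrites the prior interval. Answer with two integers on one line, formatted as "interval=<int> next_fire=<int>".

Answer: interval=2 next_fire=226

Derivation:
Op 1: register job_A */2 -> active={job_A:*/2}
Op 2: register job_B */5 -> active={job_A:*/2, job_B:*/5}
Op 3: unregister job_B -> active={job_A:*/2}
Final interval of job_A = 2
Next fire of job_A after T=224: (224//2+1)*2 = 226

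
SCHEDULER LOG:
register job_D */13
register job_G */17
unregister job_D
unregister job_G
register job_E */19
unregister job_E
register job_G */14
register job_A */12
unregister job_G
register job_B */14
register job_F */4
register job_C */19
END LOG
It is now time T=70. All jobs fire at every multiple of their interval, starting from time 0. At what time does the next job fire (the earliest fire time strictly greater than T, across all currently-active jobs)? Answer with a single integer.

Answer: 72

Derivation:
Op 1: register job_D */13 -> active={job_D:*/13}
Op 2: register job_G */17 -> active={job_D:*/13, job_G:*/17}
Op 3: unregister job_D -> active={job_G:*/17}
Op 4: unregister job_G -> active={}
Op 5: register job_E */19 -> active={job_E:*/19}
Op 6: unregister job_E -> active={}
Op 7: register job_G */14 -> active={job_G:*/14}
Op 8: register job_A */12 -> active={job_A:*/12, job_G:*/14}
Op 9: unregister job_G -> active={job_A:*/12}
Op 10: register job_B */14 -> active={job_A:*/12, job_B:*/14}
Op 11: register job_F */4 -> active={job_A:*/12, job_B:*/14, job_F:*/4}
Op 12: register job_C */19 -> active={job_A:*/12, job_B:*/14, job_C:*/19, job_F:*/4}
  job_A: interval 12, next fire after T=70 is 72
  job_B: interval 14, next fire after T=70 is 84
  job_C: interval 19, next fire after T=70 is 76
  job_F: interval 4, next fire after T=70 is 72
Earliest fire time = 72 (job job_A)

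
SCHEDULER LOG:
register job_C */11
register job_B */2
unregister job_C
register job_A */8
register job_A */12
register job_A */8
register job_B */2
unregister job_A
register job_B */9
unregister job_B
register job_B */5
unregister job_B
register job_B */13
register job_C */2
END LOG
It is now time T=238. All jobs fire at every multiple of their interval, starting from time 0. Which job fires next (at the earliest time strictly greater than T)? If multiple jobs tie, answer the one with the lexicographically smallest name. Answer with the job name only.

Answer: job_C

Derivation:
Op 1: register job_C */11 -> active={job_C:*/11}
Op 2: register job_B */2 -> active={job_B:*/2, job_C:*/11}
Op 3: unregister job_C -> active={job_B:*/2}
Op 4: register job_A */8 -> active={job_A:*/8, job_B:*/2}
Op 5: register job_A */12 -> active={job_A:*/12, job_B:*/2}
Op 6: register job_A */8 -> active={job_A:*/8, job_B:*/2}
Op 7: register job_B */2 -> active={job_A:*/8, job_B:*/2}
Op 8: unregister job_A -> active={job_B:*/2}
Op 9: register job_B */9 -> active={job_B:*/9}
Op 10: unregister job_B -> active={}
Op 11: register job_B */5 -> active={job_B:*/5}
Op 12: unregister job_B -> active={}
Op 13: register job_B */13 -> active={job_B:*/13}
Op 14: register job_C */2 -> active={job_B:*/13, job_C:*/2}
  job_B: interval 13, next fire after T=238 is 247
  job_C: interval 2, next fire after T=238 is 240
Earliest = 240, winner (lex tiebreak) = job_C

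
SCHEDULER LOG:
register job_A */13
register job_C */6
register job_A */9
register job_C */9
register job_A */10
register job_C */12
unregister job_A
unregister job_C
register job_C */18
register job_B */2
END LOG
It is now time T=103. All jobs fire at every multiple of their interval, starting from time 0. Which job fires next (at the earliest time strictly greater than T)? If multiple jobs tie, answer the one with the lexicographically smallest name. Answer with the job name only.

Answer: job_B

Derivation:
Op 1: register job_A */13 -> active={job_A:*/13}
Op 2: register job_C */6 -> active={job_A:*/13, job_C:*/6}
Op 3: register job_A */9 -> active={job_A:*/9, job_C:*/6}
Op 4: register job_C */9 -> active={job_A:*/9, job_C:*/9}
Op 5: register job_A */10 -> active={job_A:*/10, job_C:*/9}
Op 6: register job_C */12 -> active={job_A:*/10, job_C:*/12}
Op 7: unregister job_A -> active={job_C:*/12}
Op 8: unregister job_C -> active={}
Op 9: register job_C */18 -> active={job_C:*/18}
Op 10: register job_B */2 -> active={job_B:*/2, job_C:*/18}
  job_B: interval 2, next fire after T=103 is 104
  job_C: interval 18, next fire after T=103 is 108
Earliest = 104, winner (lex tiebreak) = job_B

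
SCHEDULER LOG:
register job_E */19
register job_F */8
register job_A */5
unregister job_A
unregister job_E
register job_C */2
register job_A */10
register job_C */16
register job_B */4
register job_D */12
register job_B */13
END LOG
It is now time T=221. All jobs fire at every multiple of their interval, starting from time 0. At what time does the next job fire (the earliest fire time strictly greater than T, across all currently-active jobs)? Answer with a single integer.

Op 1: register job_E */19 -> active={job_E:*/19}
Op 2: register job_F */8 -> active={job_E:*/19, job_F:*/8}
Op 3: register job_A */5 -> active={job_A:*/5, job_E:*/19, job_F:*/8}
Op 4: unregister job_A -> active={job_E:*/19, job_F:*/8}
Op 5: unregister job_E -> active={job_F:*/8}
Op 6: register job_C */2 -> active={job_C:*/2, job_F:*/8}
Op 7: register job_A */10 -> active={job_A:*/10, job_C:*/2, job_F:*/8}
Op 8: register job_C */16 -> active={job_A:*/10, job_C:*/16, job_F:*/8}
Op 9: register job_B */4 -> active={job_A:*/10, job_B:*/4, job_C:*/16, job_F:*/8}
Op 10: register job_D */12 -> active={job_A:*/10, job_B:*/4, job_C:*/16, job_D:*/12, job_F:*/8}
Op 11: register job_B */13 -> active={job_A:*/10, job_B:*/13, job_C:*/16, job_D:*/12, job_F:*/8}
  job_A: interval 10, next fire after T=221 is 230
  job_B: interval 13, next fire after T=221 is 234
  job_C: interval 16, next fire after T=221 is 224
  job_D: interval 12, next fire after T=221 is 228
  job_F: interval 8, next fire after T=221 is 224
Earliest fire time = 224 (job job_C)

Answer: 224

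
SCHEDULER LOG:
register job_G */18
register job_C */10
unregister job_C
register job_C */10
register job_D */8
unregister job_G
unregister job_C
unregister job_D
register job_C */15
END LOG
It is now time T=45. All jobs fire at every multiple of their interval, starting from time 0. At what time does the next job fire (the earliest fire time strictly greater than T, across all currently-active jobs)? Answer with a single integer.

Op 1: register job_G */18 -> active={job_G:*/18}
Op 2: register job_C */10 -> active={job_C:*/10, job_G:*/18}
Op 3: unregister job_C -> active={job_G:*/18}
Op 4: register job_C */10 -> active={job_C:*/10, job_G:*/18}
Op 5: register job_D */8 -> active={job_C:*/10, job_D:*/8, job_G:*/18}
Op 6: unregister job_G -> active={job_C:*/10, job_D:*/8}
Op 7: unregister job_C -> active={job_D:*/8}
Op 8: unregister job_D -> active={}
Op 9: register job_C */15 -> active={job_C:*/15}
  job_C: interval 15, next fire after T=45 is 60
Earliest fire time = 60 (job job_C)

Answer: 60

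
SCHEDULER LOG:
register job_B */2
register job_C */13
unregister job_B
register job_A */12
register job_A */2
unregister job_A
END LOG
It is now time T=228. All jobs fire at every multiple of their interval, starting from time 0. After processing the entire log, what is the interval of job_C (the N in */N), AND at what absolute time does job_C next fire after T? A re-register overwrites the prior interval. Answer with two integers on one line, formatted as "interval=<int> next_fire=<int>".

Answer: interval=13 next_fire=234

Derivation:
Op 1: register job_B */2 -> active={job_B:*/2}
Op 2: register job_C */13 -> active={job_B:*/2, job_C:*/13}
Op 3: unregister job_B -> active={job_C:*/13}
Op 4: register job_A */12 -> active={job_A:*/12, job_C:*/13}
Op 5: register job_A */2 -> active={job_A:*/2, job_C:*/13}
Op 6: unregister job_A -> active={job_C:*/13}
Final interval of job_C = 13
Next fire of job_C after T=228: (228//13+1)*13 = 234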